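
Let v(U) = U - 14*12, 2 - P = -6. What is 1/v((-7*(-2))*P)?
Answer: -1/56 ≈ -0.017857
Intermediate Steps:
P = 8 (P = 2 - 1*(-6) = 2 + 6 = 8)
v(U) = -168 + U (v(U) = U - 168 = -168 + U)
1/v((-7*(-2))*P) = 1/(-168 - 7*(-2)*8) = 1/(-168 + 14*8) = 1/(-168 + 112) = 1/(-56) = -1/56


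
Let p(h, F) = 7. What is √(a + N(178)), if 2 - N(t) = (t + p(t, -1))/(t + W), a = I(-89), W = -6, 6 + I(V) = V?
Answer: I*√695783/86 ≈ 9.6992*I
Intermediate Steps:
I(V) = -6 + V
a = -95 (a = -6 - 89 = -95)
N(t) = 2 - (7 + t)/(-6 + t) (N(t) = 2 - (t + 7)/(t - 6) = 2 - (7 + t)/(-6 + t))
√(a + N(178)) = √(-95 + (-19 + 178)/(-6 + 178)) = √(-95 + 159/172) = √(-16181/172) = I*√695783/86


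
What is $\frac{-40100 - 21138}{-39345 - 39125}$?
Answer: $\frac{30619}{39235} \approx 0.7804$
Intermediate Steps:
$\frac{-40100 - 21138}{-39345 - 39125} = - \frac{61238}{-78470} = \left(-61238\right) \left(- \frac{1}{78470}\right) = \frac{30619}{39235}$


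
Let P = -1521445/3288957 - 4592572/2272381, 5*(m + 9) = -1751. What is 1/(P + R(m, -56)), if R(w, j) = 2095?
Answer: 393355968243/823103802177614 ≈ 0.00047789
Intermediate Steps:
m = -1796/5 (m = -9 + (⅕)*(-1751) = -9 - 1751/5 = -1796/5 ≈ -359.20)
P = -976951291471/393355968243 (P = -1521445*1/3288957 - 4592572*1/2272381 = -1521445/3288957 - 4592572/2272381 = -976951291471/393355968243 ≈ -2.4836)
1/(P + R(m, -56)) = 1/(-976951291471/393355968243 + 2095) = 1/(823103802177614/393355968243) = 393355968243/823103802177614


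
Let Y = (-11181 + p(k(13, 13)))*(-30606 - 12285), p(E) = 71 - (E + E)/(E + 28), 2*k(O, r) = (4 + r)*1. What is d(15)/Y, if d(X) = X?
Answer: 365/11595782008 ≈ 3.1477e-8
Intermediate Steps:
k(O, r) = 2 + r/2 (k(O, r) = ((4 + r)*1)/2 = (4 + r)/2 = 2 + r/2)
p(E) = 71 - 2*E/(28 + E)
Y = 34787346024/73 (Y = (-11181 + (1988 + 69*(2 + (½)*13))/(28 + (2 + (½)*13)))*(-30606 - 12285) = (-11181 + (1988 + 69*(2 + 13/2))/(28 + (2 + 13/2)))*(-42891) = (-11181 + (1988 + 69*(17/2))/(28 + 17/2))*(-42891) = (-11181 + (1988 + 1173/2)/(73/2))*(-42891) = (-11181 + (2/73)*(5149/2))*(-42891) = (-11181 + 5149/73)*(-42891) = -811064/73*(-42891) = 34787346024/73 ≈ 4.7654e+8)
d(15)/Y = 15/(34787346024/73) = 15*(73/34787346024) = 365/11595782008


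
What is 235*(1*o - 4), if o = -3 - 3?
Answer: -2350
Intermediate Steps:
o = -6
235*(1*o - 4) = 235*(1*(-6) - 4) = 235*(-6 - 4) = 235*(-10) = -2350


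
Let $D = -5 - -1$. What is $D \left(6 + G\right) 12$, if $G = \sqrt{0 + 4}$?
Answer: $-384$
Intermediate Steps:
$D = -4$ ($D = -5 + 1 = -4$)
$G = 2$ ($G = \sqrt{4} = 2$)
$D \left(6 + G\right) 12 = - 4 \left(6 + 2\right) 12 = \left(-4\right) 8 \cdot 12 = \left(-32\right) 12 = -384$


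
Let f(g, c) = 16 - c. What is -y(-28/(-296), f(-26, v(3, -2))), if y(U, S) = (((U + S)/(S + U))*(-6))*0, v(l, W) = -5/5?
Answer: 0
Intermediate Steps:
v(l, W) = -1 (v(l, W) = -5*1/5 = -1)
y(U, S) = 0 (y(U, S) = (((S + U)/(S + U))*(-6))*0 = (1*(-6))*0 = -6*0 = 0)
-y(-28/(-296), f(-26, v(3, -2))) = -1*0 = 0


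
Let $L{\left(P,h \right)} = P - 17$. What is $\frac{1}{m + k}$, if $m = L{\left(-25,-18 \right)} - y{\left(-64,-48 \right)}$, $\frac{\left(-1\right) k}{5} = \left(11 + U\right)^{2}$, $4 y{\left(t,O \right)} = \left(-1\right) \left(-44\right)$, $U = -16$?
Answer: $- \frac{1}{178} \approx -0.005618$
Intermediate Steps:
$L{\left(P,h \right)} = -17 + P$
$y{\left(t,O \right)} = 11$ ($y{\left(t,O \right)} = \frac{\left(-1\right) \left(-44\right)}{4} = \frac{1}{4} \cdot 44 = 11$)
$k = -125$ ($k = - 5 \left(11 - 16\right)^{2} = - 5 \left(-5\right)^{2} = \left(-5\right) 25 = -125$)
$m = -53$ ($m = \left(-17 - 25\right) - 11 = -42 - 11 = -53$)
$\frac{1}{m + k} = \frac{1}{-53 - 125} = \frac{1}{-178} = - \frac{1}{178}$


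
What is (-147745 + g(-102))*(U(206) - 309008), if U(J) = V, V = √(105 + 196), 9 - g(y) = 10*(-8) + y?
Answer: 45595366432 - 147554*√301 ≈ 4.5593e+10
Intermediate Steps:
g(y) = 89 - y (g(y) = 9 - (10*(-8) + y) = 9 - (-80 + y) = 9 + (80 - y) = 89 - y)
V = √301 ≈ 17.349
U(J) = √301
(-147745 + g(-102))*(U(206) - 309008) = (-147745 + (89 - 1*(-102)))*(√301 - 309008) = (-147745 + (89 + 102))*(-309008 + √301) = (-147745 + 191)*(-309008 + √301) = -147554*(-309008 + √301) = 45595366432 - 147554*√301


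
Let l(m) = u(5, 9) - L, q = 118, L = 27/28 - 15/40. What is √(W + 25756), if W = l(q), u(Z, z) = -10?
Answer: √20184402/28 ≈ 160.45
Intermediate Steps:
L = 33/56 (L = 27*(1/28) - 15*1/40 = 27/28 - 3/8 = 33/56 ≈ 0.58929)
l(m) = -593/56 (l(m) = -10 - 1*33/56 = -10 - 33/56 = -593/56)
W = -593/56 ≈ -10.589
√(W + 25756) = √(-593/56 + 25756) = √(1441743/56) = √20184402/28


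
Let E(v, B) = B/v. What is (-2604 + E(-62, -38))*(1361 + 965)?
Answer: -187719830/31 ≈ -6.0555e+6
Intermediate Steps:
(-2604 + E(-62, -38))*(1361 + 965) = (-2604 - 38/(-62))*(1361 + 965) = (-2604 - 38*(-1/62))*2326 = (-2604 + 19/31)*2326 = -80705/31*2326 = -187719830/31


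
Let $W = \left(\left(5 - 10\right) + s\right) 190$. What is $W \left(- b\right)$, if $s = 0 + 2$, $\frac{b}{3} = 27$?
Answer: $46170$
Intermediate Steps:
$b = 81$ ($b = 3 \cdot 27 = 81$)
$s = 2$
$W = -570$ ($W = \left(\left(5 - 10\right) + 2\right) 190 = \left(-5 + 2\right) 190 = \left(-3\right) 190 = -570$)
$W \left(- b\right) = - 570 \left(\left(-1\right) 81\right) = \left(-570\right) \left(-81\right) = 46170$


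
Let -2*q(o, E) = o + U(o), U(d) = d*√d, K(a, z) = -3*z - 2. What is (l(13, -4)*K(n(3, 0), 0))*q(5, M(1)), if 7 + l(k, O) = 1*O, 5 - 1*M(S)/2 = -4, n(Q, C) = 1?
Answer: -55 - 55*√5 ≈ -177.98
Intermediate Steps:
K(a, z) = -2 - 3*z
U(d) = d^(3/2)
M(S) = 18 (M(S) = 10 - 2*(-4) = 10 + 8 = 18)
l(k, O) = -7 + O (l(k, O) = -7 + 1*O = -7 + O)
q(o, E) = -o/2 - o^(3/2)/2 (q(o, E) = -(o + o^(3/2))/2 = -o/2 - o^(3/2)/2)
(l(13, -4)*K(n(3, 0), 0))*q(5, M(1)) = ((-7 - 4)*(-2 - 3*0))*(-½*5 - 5*√5/2) = (-11*(-2 + 0))*(-5/2 - 5*√5/2) = (-11*(-2))*(-5/2 - 5*√5/2) = 22*(-5/2 - 5*√5/2) = -55 - 55*√5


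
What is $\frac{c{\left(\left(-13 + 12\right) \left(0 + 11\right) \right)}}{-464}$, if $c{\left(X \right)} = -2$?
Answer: $\frac{1}{232} \approx 0.0043103$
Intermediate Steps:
$\frac{c{\left(\left(-13 + 12\right) \left(0 + 11\right) \right)}}{-464} = - \frac{2}{-464} = \left(-2\right) \left(- \frac{1}{464}\right) = \frac{1}{232}$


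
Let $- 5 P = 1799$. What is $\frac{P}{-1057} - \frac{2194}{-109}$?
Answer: $\frac{1684483}{82295} \approx 20.469$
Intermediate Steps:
$P = - \frac{1799}{5}$ ($P = \left(- \frac{1}{5}\right) 1799 = - \frac{1799}{5} \approx -359.8$)
$\frac{P}{-1057} - \frac{2194}{-109} = - \frac{1799}{5 \left(-1057\right)} - \frac{2194}{-109} = \left(- \frac{1799}{5}\right) \left(- \frac{1}{1057}\right) - - \frac{2194}{109} = \frac{257}{755} + \frac{2194}{109} = \frac{1684483}{82295}$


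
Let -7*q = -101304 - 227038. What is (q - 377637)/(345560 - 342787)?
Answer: -330731/2773 ≈ -119.27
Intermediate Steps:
q = 46906 (q = -(-101304 - 227038)/7 = -1/7*(-328342) = 46906)
(q - 377637)/(345560 - 342787) = (46906 - 377637)/(345560 - 342787) = -330731/2773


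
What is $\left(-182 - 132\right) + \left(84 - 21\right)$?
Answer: $-251$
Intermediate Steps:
$\left(-182 - 132\right) + \left(84 - 21\right) = \left(-182 - 132\right) + 63 = -314 + 63 = -251$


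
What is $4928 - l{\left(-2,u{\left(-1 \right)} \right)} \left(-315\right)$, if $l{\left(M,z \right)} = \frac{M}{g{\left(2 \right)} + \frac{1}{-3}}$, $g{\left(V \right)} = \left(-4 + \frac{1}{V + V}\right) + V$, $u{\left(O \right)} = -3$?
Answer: $\frac{26152}{5} \approx 5230.4$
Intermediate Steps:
$g{\left(V \right)} = -4 + V + \frac{1}{2 V}$ ($g{\left(V \right)} = \left(-4 + \frac{1}{2 V}\right) + V = -4 + V + \frac{1}{2 V}$)
$l{\left(M,z \right)} = - \frac{12 M}{25}$ ($l{\left(M,z \right)} = \frac{M}{\left(-4 + 2 + \frac{1}{2 \cdot 2}\right) + \frac{1}{-3}} = \frac{M}{\left(-4 + 2 + \frac{1}{2} \cdot \frac{1}{2}\right) - \frac{1}{3}} = \frac{M}{\left(-4 + 2 + \frac{1}{4}\right) - \frac{1}{3}} = \frac{M}{- \frac{7}{4} - \frac{1}{3}} = \frac{M}{- \frac{25}{12}} = - \frac{12 M}{25}$)
$4928 - l{\left(-2,u{\left(-1 \right)} \right)} \left(-315\right) = 4928 - \left(- \frac{12}{25}\right) \left(-2\right) \left(-315\right) = 4928 - \frac{24}{25} \left(-315\right) = 4928 - - \frac{1512}{5} = 4928 + \frac{1512}{5} = \frac{26152}{5}$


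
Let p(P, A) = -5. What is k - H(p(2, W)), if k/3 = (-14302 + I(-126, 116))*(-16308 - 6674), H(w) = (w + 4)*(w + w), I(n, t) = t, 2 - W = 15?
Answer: 978067946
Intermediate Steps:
W = -13 (W = 2 - 1*15 = 2 - 15 = -13)
H(w) = 2*w*(4 + w) (H(w) = (4 + w)*(2*w) = 2*w*(4 + w))
k = 978067956 (k = 3*((-14302 + 116)*(-16308 - 6674)) = 3*(-14186*(-22982)) = 3*326022652 = 978067956)
k - H(p(2, W)) = 978067956 - 2*(-5)*(4 - 5) = 978067956 - 2*(-5)*(-1) = 978067956 - 1*10 = 978067956 - 10 = 978067946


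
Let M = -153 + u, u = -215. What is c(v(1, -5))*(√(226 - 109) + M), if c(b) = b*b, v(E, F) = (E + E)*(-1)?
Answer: -1472 + 12*√13 ≈ -1428.7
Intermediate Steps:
v(E, F) = -2*E (v(E, F) = (2*E)*(-1) = -2*E)
M = -368 (M = -153 - 215 = -368)
c(b) = b²
c(v(1, -5))*(√(226 - 109) + M) = (-2*1)²*(√(226 - 109) - 368) = (-2)²*(√117 - 368) = 4*(3*√13 - 368) = 4*(-368 + 3*√13) = -1472 + 12*√13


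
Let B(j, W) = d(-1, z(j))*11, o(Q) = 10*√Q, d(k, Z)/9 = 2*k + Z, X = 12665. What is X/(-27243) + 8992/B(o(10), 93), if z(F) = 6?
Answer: 6665381/299673 ≈ 22.242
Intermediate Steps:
d(k, Z) = 9*Z + 18*k (d(k, Z) = 9*(2*k + Z) = 9*(Z + 2*k) = 9*Z + 18*k)
B(j, W) = 396 (B(j, W) = (9*6 + 18*(-1))*11 = (54 - 18)*11 = 36*11 = 396)
X/(-27243) + 8992/B(o(10), 93) = 12665/(-27243) + 8992/396 = 12665*(-1/27243) + 8992*(1/396) = -12665/27243 + 2248/99 = 6665381/299673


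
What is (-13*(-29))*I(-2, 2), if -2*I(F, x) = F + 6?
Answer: -754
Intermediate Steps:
I(F, x) = -3 - F/2 (I(F, x) = -(F + 6)/2 = -(6 + F)/2 = -3 - F/2)
(-13*(-29))*I(-2, 2) = (-13*(-29))*(-3 - ½*(-2)) = 377*(-3 + 1) = 377*(-2) = -754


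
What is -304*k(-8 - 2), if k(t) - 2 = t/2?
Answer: 912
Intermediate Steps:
k(t) = 2 + t/2
-304*k(-8 - 2) = -304*(2 + (-8 - 2)/2) = -304*(2 + (½)*(-10)) = -304*(2 - 5) = -304*(-3) = 912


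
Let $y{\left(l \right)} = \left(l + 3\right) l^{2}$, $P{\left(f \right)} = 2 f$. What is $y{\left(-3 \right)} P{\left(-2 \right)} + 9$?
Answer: $9$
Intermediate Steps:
$y{\left(l \right)} = l^{2} \left(3 + l\right)$ ($y{\left(l \right)} = \left(3 + l\right) l^{2} = l^{2} \left(3 + l\right)$)
$y{\left(-3 \right)} P{\left(-2 \right)} + 9 = \left(-3\right)^{2} \left(3 - 3\right) 2 \left(-2\right) + 9 = 9 \cdot 0 \left(-4\right) + 9 = 0 \left(-4\right) + 9 = 0 + 9 = 9$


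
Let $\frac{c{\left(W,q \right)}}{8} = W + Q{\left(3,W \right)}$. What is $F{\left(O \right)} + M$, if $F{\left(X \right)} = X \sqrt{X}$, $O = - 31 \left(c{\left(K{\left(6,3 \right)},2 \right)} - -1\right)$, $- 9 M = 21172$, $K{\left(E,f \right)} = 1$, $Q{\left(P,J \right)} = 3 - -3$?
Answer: $- \frac{21172}{9} - 1767 i \sqrt{1767} \approx -2352.4 - 74277.0 i$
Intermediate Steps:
$Q{\left(P,J \right)} = 6$ ($Q{\left(P,J \right)} = 3 + 3 = 6$)
$c{\left(W,q \right)} = 48 + 8 W$ ($c{\left(W,q \right)} = 8 \left(W + 6\right) = 8 \left(6 + W\right) = 48 + 8 W$)
$M = - \frac{21172}{9}$ ($M = \left(- \frac{1}{9}\right) 21172 = - \frac{21172}{9} \approx -2352.4$)
$O = -1767$ ($O = - 31 \left(\left(48 + 8 \cdot 1\right) - -1\right) = - 31 \left(\left(48 + 8\right) + 1\right) = - 31 \left(56 + 1\right) = \left(-31\right) 57 = -1767$)
$F{\left(X \right)} = X^{\frac{3}{2}}$
$F{\left(O \right)} + M = \left(-1767\right)^{\frac{3}{2}} - \frac{21172}{9} = - 1767 i \sqrt{1767} - \frac{21172}{9} = - \frac{21172}{9} - 1767 i \sqrt{1767}$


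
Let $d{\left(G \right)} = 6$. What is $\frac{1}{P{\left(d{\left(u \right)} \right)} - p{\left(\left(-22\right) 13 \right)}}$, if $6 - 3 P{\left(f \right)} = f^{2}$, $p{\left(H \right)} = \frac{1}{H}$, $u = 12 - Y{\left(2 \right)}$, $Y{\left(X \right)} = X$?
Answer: $- \frac{286}{2859} \approx -0.10003$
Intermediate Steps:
$u = 10$ ($u = 12 - 2 = 10$)
$P{\left(f \right)} = 2 - \frac{f^{2}}{3}$
$\frac{1}{P{\left(d{\left(u \right)} \right)} - p{\left(\left(-22\right) 13 \right)}} = \frac{1}{\left(2 - \frac{6^{2}}{3}\right) - \frac{1}{\left(-22\right) 13}} = \frac{1}{\left(2 - 12\right) - \frac{1}{-286}} = \frac{1}{\left(2 - 12\right) - - \frac{1}{286}} = \frac{1}{-10 + \frac{1}{286}} = \frac{1}{- \frac{2859}{286}} = - \frac{286}{2859}$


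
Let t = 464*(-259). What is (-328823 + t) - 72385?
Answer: -521384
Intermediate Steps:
t = -120176
(-328823 + t) - 72385 = (-328823 - 120176) - 72385 = -448999 - 72385 = -521384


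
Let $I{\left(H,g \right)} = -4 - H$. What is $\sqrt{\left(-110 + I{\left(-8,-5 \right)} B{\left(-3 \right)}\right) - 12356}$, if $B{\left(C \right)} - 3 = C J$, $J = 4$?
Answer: $i \sqrt{12502} \approx 111.81 i$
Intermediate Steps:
$B{\left(C \right)} = 3 + 4 C$ ($B{\left(C \right)} = 3 + C 4 = 3 + 4 C$)
$\sqrt{\left(-110 + I{\left(-8,-5 \right)} B{\left(-3 \right)}\right) - 12356} = \sqrt{\left(-110 + \left(-4 - -8\right) \left(3 + 4 \left(-3\right)\right)\right) - 12356} = \sqrt{\left(-110 + \left(-4 + 8\right) \left(3 - 12\right)\right) - 12356} = \sqrt{\left(-110 + 4 \left(-9\right)\right) - 12356} = \sqrt{\left(-110 - 36\right) - 12356} = \sqrt{-146 - 12356} = \sqrt{-12502} = i \sqrt{12502}$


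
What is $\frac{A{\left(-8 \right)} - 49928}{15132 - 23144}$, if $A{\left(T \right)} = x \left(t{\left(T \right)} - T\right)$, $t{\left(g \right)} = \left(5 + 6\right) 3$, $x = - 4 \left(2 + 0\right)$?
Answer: $\frac{12564}{2003} \approx 6.2726$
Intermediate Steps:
$x = -8$ ($x = \left(-4\right) 2 = -8$)
$t{\left(g \right)} = 33$ ($t{\left(g \right)} = 11 \cdot 3 = 33$)
$A{\left(T \right)} = -264 + 8 T$ ($A{\left(T \right)} = - 8 \left(33 - T\right) = -264 + 8 T$)
$\frac{A{\left(-8 \right)} - 49928}{15132 - 23144} = \frac{\left(-264 + 8 \left(-8\right)\right) - 49928}{15132 - 23144} = \frac{\left(-264 - 64\right) - 49928}{-8012} = \left(-328 - 49928\right) \left(- \frac{1}{8012}\right) = \left(-50256\right) \left(- \frac{1}{8012}\right) = \frac{12564}{2003}$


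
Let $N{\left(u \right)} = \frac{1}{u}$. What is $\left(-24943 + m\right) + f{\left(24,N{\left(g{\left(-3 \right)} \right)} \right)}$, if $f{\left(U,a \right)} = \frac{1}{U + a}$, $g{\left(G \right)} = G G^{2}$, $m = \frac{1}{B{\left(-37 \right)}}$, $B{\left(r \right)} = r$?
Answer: $- \frac{597110125}{23939} \approx -24943.0$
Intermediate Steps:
$m = - \frac{1}{37}$ ($m = \frac{1}{-37} = - \frac{1}{37} \approx -0.027027$)
$g{\left(G \right)} = G^{3}$
$\left(-24943 + m\right) + f{\left(24,N{\left(g{\left(-3 \right)} \right)} \right)} = \left(-24943 - \frac{1}{37}\right) + \frac{1}{24 + \frac{1}{\left(-3\right)^{3}}} = - \frac{922892}{37} + \frac{1}{24 + \frac{1}{-27}} = - \frac{922892}{37} + \frac{1}{24 - \frac{1}{27}} = - \frac{922892}{37} + \frac{1}{\frac{647}{27}} = - \frac{922892}{37} + \frac{27}{647} = - \frac{597110125}{23939}$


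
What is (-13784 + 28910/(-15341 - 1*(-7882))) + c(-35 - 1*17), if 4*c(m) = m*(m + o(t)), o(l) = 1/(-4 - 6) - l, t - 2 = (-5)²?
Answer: -951736763/74590 ≈ -12760.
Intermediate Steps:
t = 27 (t = 2 + (-5)² = 2 + 25 = 27)
o(l) = -⅒ - l (o(l) = 1/(-10) - l = -⅒ - l)
c(m) = m*(-271/10 + m)/4 (c(m) = (m*(m + (-⅒ - 1*27)))/4 = (m*(m + (-⅒ - 27)))/4 = (m*(m - 271/10))/4 = (m*(-271/10 + m))/4 = m*(-271/10 + m)/4)
(-13784 + 28910/(-15341 - 1*(-7882))) + c(-35 - 1*17) = (-13784 + 28910/(-15341 - 1*(-7882))) + (-35 - 1*17)*(-271 + 10*(-35 - 1*17))/40 = (-13784 + 28910/(-15341 + 7882)) + (-35 - 17)*(-271 + 10*(-35 - 17))/40 = (-13784 + 28910/(-7459)) + (1/40)*(-52)*(-271 + 10*(-52)) = (-13784 + 28910*(-1/7459)) + (1/40)*(-52)*(-271 - 520) = (-13784 - 28910/7459) + (1/40)*(-52)*(-791) = -102843766/7459 + 10283/10 = -951736763/74590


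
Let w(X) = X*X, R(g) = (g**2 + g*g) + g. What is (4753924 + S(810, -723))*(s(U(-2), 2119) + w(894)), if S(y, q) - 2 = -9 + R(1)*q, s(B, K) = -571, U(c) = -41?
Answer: 3795054816420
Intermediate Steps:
R(g) = g + 2*g**2 (R(g) = (g**2 + g**2) + g = 2*g**2 + g = g + 2*g**2)
w(X) = X**2
S(y, q) = -7 + 3*q (S(y, q) = 2 + (-9 + (1*(1 + 2*1))*q) = 2 + (-9 + (1*(1 + 2))*q) = 2 + (-9 + (1*3)*q) = 2 + (-9 + 3*q) = -7 + 3*q)
(4753924 + S(810, -723))*(s(U(-2), 2119) + w(894)) = (4753924 + (-7 + 3*(-723)))*(-571 + 894**2) = (4753924 + (-7 - 2169))*(-571 + 799236) = (4753924 - 2176)*798665 = 4751748*798665 = 3795054816420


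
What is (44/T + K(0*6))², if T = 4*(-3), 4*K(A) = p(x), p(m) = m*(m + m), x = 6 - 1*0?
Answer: 1849/9 ≈ 205.44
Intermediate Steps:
x = 6 (x = 6 + 0 = 6)
p(m) = 2*m² (p(m) = m*(2*m) = 2*m²)
K(A) = 18 (K(A) = (2*6²)/4 = (2*36)/4 = (¼)*72 = 18)
T = -12
(44/T + K(0*6))² = (44/(-12) + 18)² = (44*(-1/12) + 18)² = (-11/3 + 18)² = (43/3)² = 1849/9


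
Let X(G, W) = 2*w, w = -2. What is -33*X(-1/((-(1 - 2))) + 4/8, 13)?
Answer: 132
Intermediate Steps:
X(G, W) = -4 (X(G, W) = 2*(-2) = -4)
-33*X(-1/((-(1 - 2))) + 4/8, 13) = -33*(-4) = 132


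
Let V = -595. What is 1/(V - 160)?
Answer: -1/755 ≈ -0.0013245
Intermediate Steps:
1/(V - 160) = 1/(-595 - 160) = 1/(-755) = -1/755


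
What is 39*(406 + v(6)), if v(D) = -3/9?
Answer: 15821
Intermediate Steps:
v(D) = -⅓ (v(D) = -3*⅑ = -⅓)
39*(406 + v(6)) = 39*(406 - ⅓) = 39*(1217/3) = 15821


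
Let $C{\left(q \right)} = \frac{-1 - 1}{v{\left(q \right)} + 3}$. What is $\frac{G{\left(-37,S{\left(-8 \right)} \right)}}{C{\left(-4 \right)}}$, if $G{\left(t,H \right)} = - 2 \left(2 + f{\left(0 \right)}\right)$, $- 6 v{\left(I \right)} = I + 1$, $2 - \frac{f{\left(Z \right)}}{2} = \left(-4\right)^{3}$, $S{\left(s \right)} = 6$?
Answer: $469$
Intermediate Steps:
$f{\left(Z \right)} = 132$ ($f{\left(Z \right)} = 4 - 2 \left(-4\right)^{3} = 4 - -128 = 4 + 128 = 132$)
$v{\left(I \right)} = - \frac{1}{6} - \frac{I}{6}$ ($v{\left(I \right)} = - \frac{I + 1}{6} = - \frac{1 + I}{6} = - \frac{1}{6} - \frac{I}{6}$)
$C{\left(q \right)} = - \frac{2}{\frac{17}{6} - \frac{q}{6}}$ ($C{\left(q \right)} = \frac{-1 - 1}{\left(- \frac{1}{6} - \frac{q}{6}\right) + 3} = - \frac{2}{\frac{17}{6} - \frac{q}{6}}$)
$G{\left(t,H \right)} = -268$ ($G{\left(t,H \right)} = - 2 \left(2 + 132\right) = \left(-2\right) 134 = -268$)
$\frac{G{\left(-37,S{\left(-8 \right)} \right)}}{C{\left(-4 \right)}} = \frac{1}{12 \frac{1}{-17 - 4}} \left(-268\right) = \frac{1}{12 \frac{1}{-21}} \left(-268\right) = \frac{1}{12 \left(- \frac{1}{21}\right)} \left(-268\right) = \frac{1}{- \frac{4}{7}} \left(-268\right) = \left(- \frac{7}{4}\right) \left(-268\right) = 469$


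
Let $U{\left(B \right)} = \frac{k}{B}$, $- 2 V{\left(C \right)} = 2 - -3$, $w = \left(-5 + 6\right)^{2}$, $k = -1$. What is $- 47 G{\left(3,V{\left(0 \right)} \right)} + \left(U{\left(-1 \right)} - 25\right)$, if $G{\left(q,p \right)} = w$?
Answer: $-71$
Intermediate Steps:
$w = 1$ ($w = 1^{2} = 1$)
$V{\left(C \right)} = - \frac{5}{2}$ ($V{\left(C \right)} = - \frac{2 - -3}{2} = - \frac{2 + 3}{2} = \left(- \frac{1}{2}\right) 5 = - \frac{5}{2}$)
$G{\left(q,p \right)} = 1$
$U{\left(B \right)} = - \frac{1}{B}$
$- 47 G{\left(3,V{\left(0 \right)} \right)} + \left(U{\left(-1 \right)} - 25\right) = \left(-47\right) 1 - 24 = -47 - 24 = -71$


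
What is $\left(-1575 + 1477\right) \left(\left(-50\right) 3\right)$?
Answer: $14700$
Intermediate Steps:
$\left(-1575 + 1477\right) \left(\left(-50\right) 3\right) = \left(-98\right) \left(-150\right) = 14700$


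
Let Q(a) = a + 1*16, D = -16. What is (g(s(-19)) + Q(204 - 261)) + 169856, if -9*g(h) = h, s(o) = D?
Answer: 1528351/9 ≈ 1.6982e+5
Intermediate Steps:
s(o) = -16
g(h) = -h/9
Q(a) = 16 + a (Q(a) = a + 16 = 16 + a)
(g(s(-19)) + Q(204 - 261)) + 169856 = (-1/9*(-16) + (16 + (204 - 261))) + 169856 = (16/9 + (16 - 57)) + 169856 = (16/9 - 41) + 169856 = -353/9 + 169856 = 1528351/9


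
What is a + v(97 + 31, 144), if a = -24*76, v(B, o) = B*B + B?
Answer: 14688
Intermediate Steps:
v(B, o) = B + B**2 (v(B, o) = B**2 + B = B + B**2)
a = -1824
a + v(97 + 31, 144) = -1824 + (97 + 31)*(1 + (97 + 31)) = -1824 + 128*(1 + 128) = -1824 + 128*129 = -1824 + 16512 = 14688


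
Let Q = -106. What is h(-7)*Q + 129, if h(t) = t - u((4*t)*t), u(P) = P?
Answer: 21647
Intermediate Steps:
h(t) = t - 4*t**2 (h(t) = t - 4*t*t = t - 4*t**2)
h(-7)*Q + 129 = -7*(1 - 4*(-7))*(-106) + 129 = -7*(1 + 28)*(-106) + 129 = -7*29*(-106) + 129 = -203*(-106) + 129 = 21518 + 129 = 21647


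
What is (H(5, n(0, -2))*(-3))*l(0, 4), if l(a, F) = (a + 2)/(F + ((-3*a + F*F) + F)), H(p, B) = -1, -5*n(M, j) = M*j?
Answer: ¼ ≈ 0.25000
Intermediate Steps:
n(M, j) = -M*j/5
l(a, F) = (2 + a)/(F² - 3*a + 2*F) (l(a, F) = (2 + a)/(F + ((-3*a + F²) + F)) = (2 + a)/(F + ((F² - 3*a) + F)) = (2 + a)/(F + (F + F² - 3*a)) = (2 + a)/(F² - 3*a + 2*F))
(H(5, n(0, -2))*(-3))*l(0, 4) = (-1*(-3))*((2 + 0)/(4² - 3*0 + 2*4)) = 3*(2/(16 + 0 + 8)) = 3*(2/24) = 3*((1/24)*2) = 3*(1/12) = ¼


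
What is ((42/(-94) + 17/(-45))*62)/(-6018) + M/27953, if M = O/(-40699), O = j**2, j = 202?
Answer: 61246726039268/7240102629578145 ≈ 0.0084594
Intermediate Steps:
O = 40804 (O = 202**2 = 40804)
M = -40804/40699 (M = 40804/(-40699) = 40804*(-1/40699) = -40804/40699 ≈ -1.0026)
((42/(-94) + 17/(-45))*62)/(-6018) + M/27953 = ((42/(-94) + 17/(-45))*62)/(-6018) - 40804/40699/27953 = ((42*(-1/94) + 17*(-1/45))*62)*(-1/6018) - 40804/40699*1/27953 = ((-21/47 - 17/45)*62)*(-1/6018) - 40804/1137659147 = -1744/2115*62*(-1/6018) - 40804/1137659147 = -108128/2115*(-1/6018) - 40804/1137659147 = 54064/6364035 - 40804/1137659147 = 61246726039268/7240102629578145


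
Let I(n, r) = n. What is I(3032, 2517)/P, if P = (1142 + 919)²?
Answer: 3032/4247721 ≈ 0.00071379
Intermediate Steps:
P = 4247721 (P = 2061² = 4247721)
I(3032, 2517)/P = 3032/4247721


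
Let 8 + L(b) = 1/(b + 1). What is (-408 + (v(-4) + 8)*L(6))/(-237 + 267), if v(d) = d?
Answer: -1538/105 ≈ -14.648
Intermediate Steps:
L(b) = -8 + 1/(1 + b) (L(b) = -8 + 1/(b + 1) = -8 + 1/(1 + b))
(-408 + (v(-4) + 8)*L(6))/(-237 + 267) = (-408 + (-4 + 8)*((-7 - 8*6)/(1 + 6)))/(-237 + 267) = (-408 + 4*((-7 - 48)/7))/30 = (-408 + 4*((⅐)*(-55)))*(1/30) = (-408 + 4*(-55/7))*(1/30) = (-408 - 220/7)*(1/30) = -3076/7*1/30 = -1538/105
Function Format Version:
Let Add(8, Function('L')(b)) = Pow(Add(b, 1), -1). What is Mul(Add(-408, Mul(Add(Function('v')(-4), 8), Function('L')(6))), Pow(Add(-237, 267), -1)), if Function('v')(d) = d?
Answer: Rational(-1538, 105) ≈ -14.648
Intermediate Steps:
Function('L')(b) = Add(-8, Pow(Add(1, b), -1)) (Function('L')(b) = Add(-8, Pow(Add(b, 1), -1)) = Add(-8, Pow(Add(1, b), -1)))
Mul(Add(-408, Mul(Add(Function('v')(-4), 8), Function('L')(6))), Pow(Add(-237, 267), -1)) = Mul(Add(-408, Mul(Add(-4, 8), Mul(Pow(Add(1, 6), -1), Add(-7, Mul(-8, 6))))), Pow(Add(-237, 267), -1)) = Mul(Add(-408, Mul(4, Mul(Pow(7, -1), Add(-7, -48)))), Pow(30, -1)) = Mul(Add(-408, Mul(4, Mul(Rational(1, 7), -55))), Rational(1, 30)) = Mul(Add(-408, Mul(4, Rational(-55, 7))), Rational(1, 30)) = Mul(Add(-408, Rational(-220, 7)), Rational(1, 30)) = Mul(Rational(-3076, 7), Rational(1, 30)) = Rational(-1538, 105)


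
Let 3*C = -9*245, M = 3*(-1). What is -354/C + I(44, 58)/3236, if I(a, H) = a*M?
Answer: 87377/198205 ≈ 0.44084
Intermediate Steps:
M = -3
C = -735 (C = (-9*245)/3 = (⅓)*(-2205) = -735)
I(a, H) = -3*a (I(a, H) = a*(-3) = -3*a)
-354/C + I(44, 58)/3236 = -354/(-735) - 3*44/3236 = -354*(-1/735) - 132*1/3236 = 118/245 - 33/809 = 87377/198205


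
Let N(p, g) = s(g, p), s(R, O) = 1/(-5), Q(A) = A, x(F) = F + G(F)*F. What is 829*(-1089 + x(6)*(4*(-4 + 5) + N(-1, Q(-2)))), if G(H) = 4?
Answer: -808275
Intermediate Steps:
x(F) = 5*F (x(F) = F + 4*F = 5*F)
s(R, O) = -⅕
N(p, g) = -⅕
829*(-1089 + x(6)*(4*(-4 + 5) + N(-1, Q(-2)))) = 829*(-1089 + (5*6)*(4*(-4 + 5) - ⅕)) = 829*(-1089 + 30*(4*1 - ⅕)) = 829*(-1089 + 30*(4 - ⅕)) = 829*(-1089 + 30*(19/5)) = 829*(-1089 + 114) = 829*(-975) = -808275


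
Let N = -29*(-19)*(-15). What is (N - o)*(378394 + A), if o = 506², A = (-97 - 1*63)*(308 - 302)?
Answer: -99756183634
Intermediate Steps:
N = -8265 (N = 551*(-15) = -8265)
A = -960 (A = (-97 - 63)*6 = -160*6 = -960)
o = 256036
(N - o)*(378394 + A) = (-8265 - 1*256036)*(378394 - 960) = (-8265 - 256036)*377434 = -264301*377434 = -99756183634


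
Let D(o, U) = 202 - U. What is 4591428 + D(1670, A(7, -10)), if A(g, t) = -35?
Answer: 4591665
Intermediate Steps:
4591428 + D(1670, A(7, -10)) = 4591428 + (202 - 1*(-35)) = 4591428 + (202 + 35) = 4591428 + 237 = 4591665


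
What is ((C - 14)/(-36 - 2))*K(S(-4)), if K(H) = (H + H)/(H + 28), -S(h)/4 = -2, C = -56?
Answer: 140/171 ≈ 0.81871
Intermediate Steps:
S(h) = 8 (S(h) = -4*(-2) = 8)
K(H) = 2*H/(28 + H) (K(H) = (2*H)/(28 + H) = 2*H/(28 + H))
((C - 14)/(-36 - 2))*K(S(-4)) = ((-56 - 14)/(-36 - 2))*(2*8/(28 + 8)) = (-70/(-38))*(2*8/36) = (-70*(-1/38))*(2*8*(1/36)) = (35/19)*(4/9) = 140/171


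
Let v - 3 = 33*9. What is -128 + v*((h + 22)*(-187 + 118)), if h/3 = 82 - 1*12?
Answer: -4802528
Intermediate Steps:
h = 210 (h = 3*(82 - 1*12) = 3*(82 - 12) = 3*70 = 210)
v = 300 (v = 3 + 33*9 = 3 + 297 = 300)
-128 + v*((h + 22)*(-187 + 118)) = -128 + 300*((210 + 22)*(-187 + 118)) = -128 + 300*(232*(-69)) = -128 + 300*(-16008) = -128 - 4802400 = -4802528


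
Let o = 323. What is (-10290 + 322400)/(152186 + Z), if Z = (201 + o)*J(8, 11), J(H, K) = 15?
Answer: 156055/80023 ≈ 1.9501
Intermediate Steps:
Z = 7860 (Z = (201 + 323)*15 = 524*15 = 7860)
(-10290 + 322400)/(152186 + Z) = (-10290 + 322400)/(152186 + 7860) = 312110/160046 = 312110*(1/160046) = 156055/80023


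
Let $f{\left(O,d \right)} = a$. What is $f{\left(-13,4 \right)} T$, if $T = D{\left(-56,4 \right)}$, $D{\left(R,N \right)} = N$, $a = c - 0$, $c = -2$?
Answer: $-8$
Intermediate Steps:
$a = -2$ ($a = -2 - 0 = -2 + 0 = -2$)
$f{\left(O,d \right)} = -2$
$T = 4$
$f{\left(-13,4 \right)} T = \left(-2\right) 4 = -8$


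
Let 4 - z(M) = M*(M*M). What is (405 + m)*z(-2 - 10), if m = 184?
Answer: 1020148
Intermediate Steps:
z(M) = 4 - M³ (z(M) = 4 - M*M*M = 4 - M*M² = 4 - M³)
(405 + m)*z(-2 - 10) = (405 + 184)*(4 - (-2 - 10)³) = 589*(4 - 1*(-12)³) = 589*(4 - 1*(-1728)) = 589*(4 + 1728) = 589*1732 = 1020148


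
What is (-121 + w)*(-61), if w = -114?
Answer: 14335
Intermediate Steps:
(-121 + w)*(-61) = (-121 - 114)*(-61) = -235*(-61) = 14335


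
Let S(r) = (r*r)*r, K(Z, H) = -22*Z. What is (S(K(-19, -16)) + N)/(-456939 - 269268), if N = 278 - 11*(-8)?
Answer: -73034998/726207 ≈ -100.57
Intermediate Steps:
N = 366 (N = 278 + 88 = 366)
S(r) = r**3 (S(r) = r**2*r = r**3)
(S(K(-19, -16)) + N)/(-456939 - 269268) = ((-22*(-19))**3 + 366)/(-456939 - 269268) = (418**3 + 366)/(-726207) = (73034632 + 366)*(-1/726207) = 73034998*(-1/726207) = -73034998/726207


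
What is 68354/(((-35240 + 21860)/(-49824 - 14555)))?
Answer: 2200281083/6690 ≈ 3.2889e+5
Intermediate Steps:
68354/(((-35240 + 21860)/(-49824 - 14555))) = 68354/((-13380/(-64379))) = 68354/((-13380*(-1/64379))) = 68354/(13380/64379) = 68354*(64379/13380) = 2200281083/6690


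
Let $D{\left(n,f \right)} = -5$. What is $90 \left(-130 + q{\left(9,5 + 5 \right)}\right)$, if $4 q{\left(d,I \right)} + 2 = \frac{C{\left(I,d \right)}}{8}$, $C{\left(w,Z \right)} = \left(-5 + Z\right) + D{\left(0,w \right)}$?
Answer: $- \frac{187965}{16} \approx -11748.0$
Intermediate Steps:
$C{\left(w,Z \right)} = -10 + Z$ ($C{\left(w,Z \right)} = \left(-5 + Z\right) - 5 = -10 + Z$)
$q{\left(d,I \right)} = - \frac{13}{16} + \frac{d}{32}$ ($q{\left(d,I \right)} = - \frac{1}{2} + \frac{\left(-10 + d\right) \frac{1}{8}}{4} = - \frac{1}{2} + \frac{- \frac{5}{4} + \frac{d}{8}}{4} = - \frac{1}{2} + \left(- \frac{5}{16} + \frac{d}{32}\right) = - \frac{13}{16} + \frac{d}{32}$)
$90 \left(-130 + q{\left(9,5 + 5 \right)}\right) = 90 \left(-130 + \left(- \frac{13}{16} + \frac{1}{32} \cdot 9\right)\right) = 90 \left(-130 + \left(- \frac{13}{16} + \frac{9}{32}\right)\right) = 90 \left(-130 - \frac{17}{32}\right) = 90 \left(- \frac{4177}{32}\right) = - \frac{187965}{16}$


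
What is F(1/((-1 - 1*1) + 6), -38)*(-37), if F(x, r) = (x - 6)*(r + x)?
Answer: -128501/16 ≈ -8031.3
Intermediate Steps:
F(x, r) = (-6 + x)*(r + x)
F(1/((-1 - 1*1) + 6), -38)*(-37) = ((1/((-1 - 1*1) + 6))² - 6*(-38) - 6/((-1 - 1*1) + 6) - 38/((-1 - 1*1) + 6))*(-37) = ((1/((-1 - 1) + 6))² + 228 - 6/((-1 - 1) + 6) - 38/((-1 - 1) + 6))*(-37) = ((1/(-2 + 6))² + 228 - 6/(-2 + 6) - 38/(-2 + 6))*(-37) = ((1/4)² + 228 - 6/4 - 38/4)*(-37) = ((¼)² + 228 - 6*¼ - 38*¼)*(-37) = (1/16 + 228 - 3/2 - 19/2)*(-37) = (3473/16)*(-37) = -128501/16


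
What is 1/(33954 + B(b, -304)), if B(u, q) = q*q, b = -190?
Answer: 1/126370 ≈ 7.9133e-6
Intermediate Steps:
B(u, q) = q**2
1/(33954 + B(b, -304)) = 1/(33954 + (-304)**2) = 1/(33954 + 92416) = 1/126370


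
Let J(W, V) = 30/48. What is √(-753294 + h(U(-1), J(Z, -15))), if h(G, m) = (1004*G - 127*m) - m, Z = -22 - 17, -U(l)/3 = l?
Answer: I*√750362 ≈ 866.23*I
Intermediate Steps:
U(l) = -3*l
Z = -39
J(W, V) = 5/8 (J(W, V) = 30*(1/48) = 5/8)
h(G, m) = -128*m + 1004*G (h(G, m) = (-127*m + 1004*G) - m = -128*m + 1004*G)
√(-753294 + h(U(-1), J(Z, -15))) = √(-753294 + (-128*5/8 + 1004*(-3*(-1)))) = √(-753294 + (-80 + 1004*3)) = √(-753294 + (-80 + 3012)) = √(-753294 + 2932) = √(-750362) = I*√750362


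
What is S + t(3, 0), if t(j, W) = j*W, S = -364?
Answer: -364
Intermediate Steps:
t(j, W) = W*j
S + t(3, 0) = -364 + 0*3 = -364 + 0 = -364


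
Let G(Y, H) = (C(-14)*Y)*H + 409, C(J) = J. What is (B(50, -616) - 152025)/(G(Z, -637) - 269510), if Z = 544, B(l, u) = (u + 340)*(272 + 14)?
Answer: -230961/4582291 ≈ -0.050403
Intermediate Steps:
B(l, u) = 97240 + 286*u (B(l, u) = (340 + u)*286 = 97240 + 286*u)
G(Y, H) = 409 - 14*H*Y (G(Y, H) = (-14*Y)*H + 409 = -14*H*Y + 409 = 409 - 14*H*Y)
(B(50, -616) - 152025)/(G(Z, -637) - 269510) = ((97240 + 286*(-616)) - 152025)/((409 - 14*(-637)*544) - 269510) = ((97240 - 176176) - 152025)/((409 + 4851392) - 269510) = (-78936 - 152025)/(4851801 - 269510) = -230961/4582291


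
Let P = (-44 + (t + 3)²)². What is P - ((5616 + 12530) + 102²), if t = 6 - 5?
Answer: -27766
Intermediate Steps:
t = 1
P = 784 (P = (-44 + (1 + 3)²)² = (-44 + 4²)² = (-44 + 16)² = (-28)² = 784)
P - ((5616 + 12530) + 102²) = 784 - ((5616 + 12530) + 102²) = 784 - (18146 + 10404) = 784 - 1*28550 = 784 - 28550 = -27766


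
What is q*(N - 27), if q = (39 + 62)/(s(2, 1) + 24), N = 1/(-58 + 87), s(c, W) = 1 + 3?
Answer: -39491/406 ≈ -97.268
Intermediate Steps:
s(c, W) = 4
N = 1/29 ≈ 0.034483
q = 101/28 (q = (39 + 62)/(4 + 24) = 101/28 ≈ 3.6071)
q*(N - 27) = 101*(1/29 - 27)/28 = (101/28)*(-782/29) = -39491/406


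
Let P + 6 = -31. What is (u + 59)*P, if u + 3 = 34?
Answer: -3330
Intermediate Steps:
u = 31 (u = -3 + 34 = 31)
P = -37 (P = -6 - 31 = -37)
(u + 59)*P = (31 + 59)*(-37) = 90*(-37) = -3330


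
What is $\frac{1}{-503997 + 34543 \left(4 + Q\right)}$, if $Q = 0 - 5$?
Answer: $- \frac{1}{538540} \approx -1.8569 \cdot 10^{-6}$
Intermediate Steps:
$Q = -5$
$\frac{1}{-503997 + 34543 \left(4 + Q\right)} = \frac{1}{-503997 + 34543 \left(4 - 5\right)} = \frac{1}{-503997 + 34543 \left(-1\right)} = \frac{1}{-503997 - 34543} = \frac{1}{-538540} = - \frac{1}{538540}$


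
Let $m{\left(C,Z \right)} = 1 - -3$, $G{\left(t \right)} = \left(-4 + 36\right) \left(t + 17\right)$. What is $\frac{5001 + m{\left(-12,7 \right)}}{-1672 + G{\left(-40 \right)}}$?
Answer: $- \frac{715}{344} \approx -2.0785$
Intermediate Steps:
$G{\left(t \right)} = 544 + 32 t$ ($G{\left(t \right)} = 32 \left(17 + t\right) = 544 + 32 t$)
$m{\left(C,Z \right)} = 4$ ($m{\left(C,Z \right)} = 1 + 3 = 4$)
$\frac{5001 + m{\left(-12,7 \right)}}{-1672 + G{\left(-40 \right)}} = \frac{5001 + 4}{-1672 + \left(544 + 32 \left(-40\right)\right)} = \frac{5005}{-1672 + \left(544 - 1280\right)} = \frac{5005}{-1672 - 736} = \frac{5005}{-2408} = 5005 \left(- \frac{1}{2408}\right) = - \frac{715}{344}$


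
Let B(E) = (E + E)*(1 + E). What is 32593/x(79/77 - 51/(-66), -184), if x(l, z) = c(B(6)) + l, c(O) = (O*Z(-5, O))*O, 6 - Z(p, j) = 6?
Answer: 5019322/277 ≈ 18120.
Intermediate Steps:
Z(p, j) = 0 (Z(p, j) = 6 - 1*6 = 6 - 6 = 0)
B(E) = 2*E*(1 + E) (B(E) = (2*E)*(1 + E) = 2*E*(1 + E))
c(O) = 0 (c(O) = (O*0)*O = 0*O = 0)
x(l, z) = l (x(l, z) = 0 + l = l)
32593/x(79/77 - 51/(-66), -184) = 32593/(79/77 - 51/(-66)) = 32593/(79*(1/77) - 51*(-1/66)) = 32593/(79/77 + 17/22) = 32593/(277/154) = 32593*(154/277) = 5019322/277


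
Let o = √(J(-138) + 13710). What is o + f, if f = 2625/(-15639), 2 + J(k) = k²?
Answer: -875/5213 + 4*√2047 ≈ 180.81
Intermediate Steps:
J(k) = -2 + k²
f = -875/5213 (f = 2625*(-1/15639) = -875/5213 ≈ -0.16785)
o = 4*√2047 (o = √((-2 + (-138)²) + 13710) = √((-2 + 19044) + 13710) = √(19042 + 13710) = √32752 = 4*√2047 ≈ 180.98)
o + f = 4*√2047 - 875/5213 = -875/5213 + 4*√2047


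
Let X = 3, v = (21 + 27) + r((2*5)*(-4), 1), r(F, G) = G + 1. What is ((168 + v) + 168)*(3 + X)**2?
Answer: 13896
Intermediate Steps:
r(F, G) = 1 + G
v = 50 (v = (21 + 27) + (1 + 1) = 48 + 2 = 50)
((168 + v) + 168)*(3 + X)**2 = ((168 + 50) + 168)*(3 + 3)**2 = (218 + 168)*6**2 = 386*36 = 13896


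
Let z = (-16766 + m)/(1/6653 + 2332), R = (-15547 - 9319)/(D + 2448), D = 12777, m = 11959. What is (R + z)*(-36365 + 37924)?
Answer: -5212801574063/905029825 ≈ -5759.8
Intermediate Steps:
R = -24866/15225 (R = (-15547 - 9319)/(12777 + 2448) = -24866/15225 ≈ -1.6332)
z = -31980971/15514797 (z = (-16766 + 11959)/(1/6653 + 2332) = -4807/(1/6653 + 2332) = -4807/15514797/6653 = -4807*6653/15514797 = -31980971/15514797 ≈ -2.0613)
(R + z)*(-36365 + 37924) = (-24866/15225 - 31980971/15514797)*(-36365 + 37924) = -3343682857/905029825*1559 = -5212801574063/905029825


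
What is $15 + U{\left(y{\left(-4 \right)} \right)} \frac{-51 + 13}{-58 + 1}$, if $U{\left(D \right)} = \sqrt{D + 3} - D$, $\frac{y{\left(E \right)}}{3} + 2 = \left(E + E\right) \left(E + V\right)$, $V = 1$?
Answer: $-29 + \frac{2 \sqrt{69}}{3} \approx -23.462$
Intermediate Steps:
$y{\left(E \right)} = -6 + 6 E \left(1 + E\right)$ ($y{\left(E \right)} = -6 + 3 \left(E + E\right) \left(E + 1\right) = -6 + 3 \cdot 2 E \left(1 + E\right) = -6 + 6 E \left(1 + E\right)$)
$U{\left(D \right)} = \sqrt{3 + D} - D$
$15 + U{\left(y{\left(-4 \right)} \right)} \frac{-51 + 13}{-58 + 1} = 15 + \left(\sqrt{3 + \left(-6 + 6 \left(-4\right) + 6 \left(-4\right)^{2}\right)} - \left(-6 + 6 \left(-4\right) + 6 \left(-4\right)^{2}\right)\right) \frac{-51 + 13}{-58 + 1} = 15 + \left(\sqrt{3 - -66} - \left(-6 - 24 + 6 \cdot 16\right)\right) \left(- \frac{38}{-57}\right) = 15 + \left(\sqrt{3 - -66} - \left(-6 - 24 + 96\right)\right) \left(\left(-38\right) \left(- \frac{1}{57}\right)\right) = 15 + \left(\sqrt{3 + 66} - 66\right) \frac{2}{3} = 15 + \left(\sqrt{69} - 66\right) \frac{2}{3} = 15 + \left(-66 + \sqrt{69}\right) \frac{2}{3} = 15 - \left(44 - \frac{2 \sqrt{69}}{3}\right) = -29 + \frac{2 \sqrt{69}}{3}$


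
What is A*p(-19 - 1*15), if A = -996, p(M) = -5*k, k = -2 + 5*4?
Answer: 89640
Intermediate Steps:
k = 18 (k = -2 + 20 = 18)
p(M) = -90 (p(M) = -5*18 = -90)
A*p(-19 - 1*15) = -996*(-90) = 89640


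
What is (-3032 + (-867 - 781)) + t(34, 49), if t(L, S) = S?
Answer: -4631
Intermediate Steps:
(-3032 + (-867 - 781)) + t(34, 49) = (-3032 + (-867 - 781)) + 49 = (-3032 - 1648) + 49 = -4680 + 49 = -4631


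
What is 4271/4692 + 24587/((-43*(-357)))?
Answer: 1182525/470764 ≈ 2.5119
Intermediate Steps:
4271/4692 + 24587/((-43*(-357))) = 4271*(1/4692) + 24587/15351 = 4271/4692 + 24587*(1/15351) = 4271/4692 + 24587/15351 = 1182525/470764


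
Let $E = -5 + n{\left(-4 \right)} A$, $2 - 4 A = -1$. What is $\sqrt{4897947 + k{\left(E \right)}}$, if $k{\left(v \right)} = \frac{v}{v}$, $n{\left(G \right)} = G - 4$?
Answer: $2 \sqrt{1224487} \approx 2213.1$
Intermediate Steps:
$A = \frac{3}{4}$ ($A = \frac{1}{2} - - \frac{1}{4} = \frac{1}{2} + \frac{1}{4} = \frac{3}{4} \approx 0.75$)
$n{\left(G \right)} = -4 + G$
$E = -11$ ($E = -5 + \left(-4 - 4\right) \frac{3}{4} = -5 - 6 = -11$)
$k{\left(v \right)} = 1$
$\sqrt{4897947 + k{\left(E \right)}} = \sqrt{4897947 + 1} = \sqrt{4897948} = 2 \sqrt{1224487}$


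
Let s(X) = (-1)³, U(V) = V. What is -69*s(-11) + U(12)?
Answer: 81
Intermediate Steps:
s(X) = -1
-69*s(-11) + U(12) = -69*(-1) + 12 = 69 + 12 = 81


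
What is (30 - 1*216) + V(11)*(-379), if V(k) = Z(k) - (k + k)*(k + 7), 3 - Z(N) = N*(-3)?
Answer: 136254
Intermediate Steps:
Z(N) = 3 + 3*N (Z(N) = 3 - N*(-3) = 3 - (-3)*N = 3 + 3*N)
V(k) = 3 + 3*k - 2*k*(7 + k) (V(k) = (3 + 3*k) - (k + k)*(k + 7) = (3 + 3*k) - 2*k*(7 + k) = 3 + 3*k - 2*k*(7 + k))
(30 - 1*216) + V(11)*(-379) = (30 - 1*216) + (3 - 11*11 - 2*11²)*(-379) = (30 - 216) + (3 - 121 - 2*121)*(-379) = -186 + (3 - 121 - 242)*(-379) = -186 - 360*(-379) = -186 + 136440 = 136254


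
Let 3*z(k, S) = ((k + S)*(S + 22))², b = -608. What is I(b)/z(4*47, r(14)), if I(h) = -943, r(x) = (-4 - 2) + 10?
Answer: -943/8306688 ≈ -0.00011352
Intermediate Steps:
r(x) = 4 (r(x) = -6 + 10 = 4)
z(k, S) = (22 + S)²*(S + k)²/3 (z(k, S) = ((k + S)*(S + 22))²/3 = ((S + k)*(22 + S))²/3 = ((22 + S)*(S + k))²/3 = ((22 + S)²*(S + k)²)/3 = (22 + S)²*(S + k)²/3)
I(b)/z(4*47, r(14)) = -943*3/((4 + 4*47)²*(22 + 4)²) = -943*3/(676*(4 + 188)²) = -943/((⅓)*676*192²) = -943/((⅓)*676*36864) = -943/8306688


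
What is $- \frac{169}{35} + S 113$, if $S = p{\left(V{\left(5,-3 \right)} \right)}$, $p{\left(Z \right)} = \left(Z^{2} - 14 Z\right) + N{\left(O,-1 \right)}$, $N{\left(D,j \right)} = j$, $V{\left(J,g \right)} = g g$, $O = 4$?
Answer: $- \frac{182099}{35} \approx -5202.8$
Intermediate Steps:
$V{\left(J,g \right)} = g^{2}$
$p{\left(Z \right)} = -1 + Z^{2} - 14 Z$ ($p{\left(Z \right)} = \left(Z^{2} - 14 Z\right) - 1 = -1 + Z^{2} - 14 Z$)
$S = -46$ ($S = -1 + \left(\left(-3\right)^{2}\right)^{2} - 14 \left(-3\right)^{2} = -1 + 9^{2} - 126 = -1 + 81 - 126 = -46$)
$- \frac{169}{35} + S 113 = - \frac{169}{35} - 5198 = - \frac{182099}{35}$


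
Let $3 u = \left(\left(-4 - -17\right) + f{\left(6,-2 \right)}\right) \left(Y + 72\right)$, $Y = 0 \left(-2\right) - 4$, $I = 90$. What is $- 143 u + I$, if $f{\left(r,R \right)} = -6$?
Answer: $- \frac{67798}{3} \approx -22599.0$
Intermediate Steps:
$Y = -4$ ($Y = 0 - 4 = -4$)
$u = \frac{476}{3}$ ($u = \frac{\left(\left(-4 - -17\right) - 6\right) \left(-4 + 72\right)}{3} = \frac{\left(\left(-4 + 17\right) - 6\right) 68}{3} = \frac{\left(13 - 6\right) 68}{3} = \frac{7 \cdot 68}{3} = \frac{1}{3} \cdot 476 = \frac{476}{3} \approx 158.67$)
$- 143 u + I = \left(-143\right) \frac{476}{3} + 90 = - \frac{68068}{3} + 90 = - \frac{67798}{3}$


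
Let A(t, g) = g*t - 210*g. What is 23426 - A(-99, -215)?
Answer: -43009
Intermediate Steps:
A(t, g) = -210*g + g*t
23426 - A(-99, -215) = 23426 - (-215)*(-210 - 99) = 23426 - (-215)*(-309) = 23426 - 1*66435 = 23426 - 66435 = -43009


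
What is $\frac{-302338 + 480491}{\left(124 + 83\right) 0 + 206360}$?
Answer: $\frac{2659}{3080} \approx 0.86331$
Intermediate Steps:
$\frac{-302338 + 480491}{\left(124 + 83\right) 0 + 206360} = \frac{178153}{207 \cdot 0 + 206360} = \frac{178153}{0 + 206360} = \frac{178153}{206360} = 178153 \cdot \frac{1}{206360} = \frac{2659}{3080}$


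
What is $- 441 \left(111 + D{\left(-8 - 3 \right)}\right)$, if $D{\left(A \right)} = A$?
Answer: $-44100$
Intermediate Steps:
$- 441 \left(111 + D{\left(-8 - 3 \right)}\right) = - 441 \left(111 - 11\right) = \left(-441\right) 100 = -44100$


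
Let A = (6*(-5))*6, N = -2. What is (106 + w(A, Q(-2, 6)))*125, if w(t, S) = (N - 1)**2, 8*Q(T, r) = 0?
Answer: 14375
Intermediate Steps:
Q(T, r) = 0 (Q(T, r) = (1/8)*0 = 0)
A = -180 (A = -30*6 = -180)
w(t, S) = 9 (w(t, S) = (-2 - 1)**2 = (-3)**2 = 9)
(106 + w(A, Q(-2, 6)))*125 = (106 + 9)*125 = 115*125 = 14375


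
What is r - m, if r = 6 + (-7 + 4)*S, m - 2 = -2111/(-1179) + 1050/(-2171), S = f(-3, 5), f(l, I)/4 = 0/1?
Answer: 6893405/2559609 ≈ 2.6931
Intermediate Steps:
f(l, I) = 0 (f(l, I) = 4*(0/1) = 4*(0*1) = 4*0 = 0)
S = 0
m = 8464249/2559609 (m = 2 + (-2111/(-1179) + 1050/(-2171)) = 2 + (-2111*(-1/1179) + 1050*(-1/2171)) = 2 + (2111/1179 - 1050/2171) = 2 + 3345031/2559609 = 8464249/2559609 ≈ 3.3069)
r = 6 (r = 6 + (-7 + 4)*0 = 6 - 3*0 = 6 + 0 = 6)
r - m = 6 - 1*8464249/2559609 = 6 - 8464249/2559609 = 6893405/2559609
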